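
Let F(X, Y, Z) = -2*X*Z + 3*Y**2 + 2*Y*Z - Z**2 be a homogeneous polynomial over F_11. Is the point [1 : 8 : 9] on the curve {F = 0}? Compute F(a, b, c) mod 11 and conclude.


F(1,8,9) ≡ 6 (mod 11); P is NOT on the curve.

Evaluate F(1, 8, 9) term-by-term (mod 11).
  -2*X*Z ↦ -2·1·1·9 = -18
  3*Y**2 ↦ 3·1·64·1 = 192
  2*Y*Z ↦ 2·1·8·9 = 144
  -Z**2 ↦ -1·1·1·81 = -81
Sum: F(1, 8, 9) = (-18) + (192) + (144) + (-81) = 237.
Reducing mod 11: 237 ≡ 6 (mod 11).
Since F(a, b, c) ≡ 6 ≠ 0 (mod 11), P does NOT lie on the curve.


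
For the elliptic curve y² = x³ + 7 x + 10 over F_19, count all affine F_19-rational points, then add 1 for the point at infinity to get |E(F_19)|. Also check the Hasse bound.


Affine points = {(3, 1), (3, 18), (4, 8), (4, 11), (9, 2), (9, 17), (10, 4), (10, 15), (12, 6), (12, 13), (16, 0), (17, 8), (17, 11)}; affine count = 13; |E(F_19)| = 14.

Discriminant check: Δ ∝ 4a³ + 27b² = 4·7³ + 27·10² = 4·343 + 27·100 ≡ 6 (mod 19). Nonzero ⇒ E is nonsingular.
For each x ∈ F_19, compute rhs = x³ + 7·x + 10 mod 19, then count y ∈ F_19 with y² ≡ rhs.
  x = 0: rhs = 10, matching y values: none (0 points).
  x = 1: rhs = 18, matching y values: none (0 points).
  x = 2: rhs = 13, matching y values: none (0 points).
  x = 3: rhs = 1, matching y values: 1, 18 (2 points).
  x = 4: rhs = 7, matching y values: 8, 11 (2 points).
  x = 5: rhs = 18, matching y values: none (0 points).
  x = 6: rhs = 2, matching y values: none (0 points).
  x = 7: rhs = 3, matching y values: none (0 points).
  x = 8: rhs = 8, matching y values: none (0 points).
  x = 9: rhs = 4, matching y values: 2, 17 (2 points).
  x = 10: rhs = 16, matching y values: 4, 15 (2 points).
  x = 11: rhs = 12, matching y values: none (0 points).
  x = 12: rhs = 17, matching y values: 6, 13 (2 points).
  x = 13: rhs = 18, matching y values: none (0 points).
  x = 14: rhs = 2, matching y values: none (0 points).
  x = 15: rhs = 13, matching y values: none (0 points).
  x = 16: rhs = 0, matching y values: 0 (1 points).
  x = 17: rhs = 7, matching y values: 8, 11 (2 points).
  x = 18: rhs = 2, matching y values: none (0 points).
Total affine count: 13.
Full point count |E(F_19)| = 13 + 1 = 14.
Hasse bound: |14 − (19+1)| = |-6| = 6 ≤ 2√19 ≈ 8.7178 ✓.


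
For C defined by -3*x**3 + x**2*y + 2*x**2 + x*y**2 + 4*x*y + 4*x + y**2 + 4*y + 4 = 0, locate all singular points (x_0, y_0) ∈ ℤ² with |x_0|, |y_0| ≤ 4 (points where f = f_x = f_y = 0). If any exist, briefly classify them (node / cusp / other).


Singular points: {(0, -2)}; classification: cusp.

Compute partial derivatives:
  f_x = -9*x**2 + 2*x*y + 4*x + y**2 + 4*y + 4.
  f_y = x**2 + 2*x*y + 4*x + 2*y + 4.
Scan x_0 ∈ {−4, ..., 4}. For each x_0, f_y(x_0, y) is a polynomial in y; find its integer roots y ∈ {−4, ..., 4}, then test f_x and f at those candidates.
  x = -4: f_y(-4, y) = 4 - 6*y; no integer root y with |y| ≤ 4.
  x = -3: f_y(-3, y) = 1 - 4*y; no integer root y with |y| ≤ 4.
  x = -2: f_y(-2, y) = -2*y; vanishes at y ∈ {0}. (-2, 0): f_x = -40 ≠ 0.
  x = -1: f_y(-1, y) = 1; no integer root y with |y| ≤ 4.
  x = 0: f_y(0, y) = 2*y + 4; vanishes at y ∈ {-2}. (0, -2): f_x = 0, f = 0 — SINGULAR.
  x = 1: f_y(1, y) = 4*y + 9; no integer root y with |y| ≤ 4.
  x = 2: f_y(2, y) = 6*y + 16; no integer root y with |y| ≤ 4.
  x = 3: f_y(3, y) = 8*y + 25; no integer root y with |y| ≤ 4.
  x = 4: f_y(4, y) = 10*y + 36; no integer root y with |y| ≤ 4.
Only singular point on the grid: (0, -2).
Classify: substitute x = 0 + u, y = -2 + v and expand: f = -3*u**3 + u**2*v + u*v**2 + v**2.
No constant or linear terms (consistent with a singular point). Quadratic part: v**2. Cubic part: -3*u**3 + u**2*v + u*v**2.
The quadratic part v**2 is a perfect square, so there is a single (double) tangent line v = 0, i.e. y = -2. Restricting the cubic part to that line (v = 0) leaves -3*u**3 ≠ 0, so f is not divisible by v and the branch is v² ≈ 3*u**3 to lowest order — this is a cusp.
Classification: cusp.


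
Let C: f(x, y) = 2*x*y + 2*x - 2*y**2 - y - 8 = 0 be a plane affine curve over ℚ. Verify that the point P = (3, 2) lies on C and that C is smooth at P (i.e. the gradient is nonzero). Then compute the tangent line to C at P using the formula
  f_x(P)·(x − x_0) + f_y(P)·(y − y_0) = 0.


Tangent line at P: 6*x - 3*y - 12 = 0.

Step 1: f(3, 2) = 0, so P lies on C.
Step 2: partial derivatives
  f_x(x, y) = 2*y + 2, f_y(x, y) = 2*x - 4*y - 1.
  f_x(P) = 6, f_y(P) = -3 (gradient nonzero, so P is smooth).
Step 3: tangent line at P: 6·(x − 3) + -3·(y − 2) = 0.
Expanding: 6*x - 3*y - 12 = 0.


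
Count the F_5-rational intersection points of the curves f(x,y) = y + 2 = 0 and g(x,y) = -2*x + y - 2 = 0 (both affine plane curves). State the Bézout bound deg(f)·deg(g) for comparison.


Common zeros: {(3, 3)}; count = 1; Bézout bound = 1.

deg(f) = 1, deg(g) = 1, so Bézout bound = 1.
Scan x ∈ F_5. For each x, list the y ∈ F_5 with f(x, y) ≡ 0 and those with g(x, y) ≡ 0 (mod 5); the common zeros in that column are the intersection.
  x = 0: f ≡ 0 at y ∈ {3}; g ≡ 0 at y ∈ {2}; common: ∅.
  x = 1: f ≡ 0 at y ∈ {3}; g ≡ 0 at y ∈ {4}; common: ∅.
  x = 2: f ≡ 0 at y ∈ {3}; g ≡ 0 at y ∈ {1}; common: ∅.
  x = 3: f ≡ 0 at y ∈ {3}; g ≡ 0 at y ∈ {3}; common: {3}.
  x = 4: f ≡ 0 at y ∈ {3}; g ≡ 0 at y ∈ {0}; common: ∅.
Collecting: common zeros = {(3, 3)}, so the count is 1.
Comparison with the Bézout bound: 1 ≤ 1 = deg(f)·deg(g), as expected for curves with no common component (the bound is attained).


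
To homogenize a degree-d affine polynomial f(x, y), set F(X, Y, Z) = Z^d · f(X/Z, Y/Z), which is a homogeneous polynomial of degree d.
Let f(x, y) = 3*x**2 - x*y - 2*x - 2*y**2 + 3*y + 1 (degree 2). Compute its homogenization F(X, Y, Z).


F(X, Y, Z) = 3*X**2 - X*Y - 2*X*Z - 2*Y**2 + 3*Y*Z + Z**2

deg(f) = 2.
Substitute x = X/Z, y = Y/Z into f, then multiply by Z^2.
  monomial 3·x^2·y^0 ↦ 3·X^2·Y^0·Z^0.
  monomial -1·x^1·y^1 ↦ -1·X^1·Y^1·Z^0.
  monomial -2·x^1·y^0 ↦ -2·X^1·Y^0·Z^1.
  monomial -2·x^0·y^2 ↦ -2·X^0·Y^2·Z^0.
  monomial 3·x^0·y^1 ↦ 3·X^0·Y^1·Z^1.
  monomial 1·x^0·y^0 ↦ 1·X^0·Y^0·Z^2.
Collecting: F(X, Y, Z) = 3*X**2 - X*Y - 2*X*Z - 2*Y**2 + 3*Y*Z + Z**2.


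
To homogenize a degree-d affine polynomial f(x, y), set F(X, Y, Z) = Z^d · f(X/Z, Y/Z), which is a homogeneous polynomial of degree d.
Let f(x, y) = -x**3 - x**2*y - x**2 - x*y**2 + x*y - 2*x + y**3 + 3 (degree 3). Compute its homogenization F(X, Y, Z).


F(X, Y, Z) = -X**3 - X**2*Y - X**2*Z - X*Y**2 + X*Y*Z - 2*X*Z**2 + Y**3 + 3*Z**3

deg(f) = 3.
Substitute x = X/Z, y = Y/Z into f, then multiply by Z^3.
  monomial -1·x^3·y^0 ↦ -1·X^3·Y^0·Z^0.
  monomial -1·x^2·y^1 ↦ -1·X^2·Y^1·Z^0.
  monomial -1·x^2·y^0 ↦ -1·X^2·Y^0·Z^1.
  monomial -1·x^1·y^2 ↦ -1·X^1·Y^2·Z^0.
  monomial 1·x^1·y^1 ↦ 1·X^1·Y^1·Z^1.
  monomial -2·x^1·y^0 ↦ -2·X^1·Y^0·Z^2.
  monomial 1·x^0·y^3 ↦ 1·X^0·Y^3·Z^0.
  monomial 3·x^0·y^0 ↦ 3·X^0·Y^0·Z^3.
Collecting: F(X, Y, Z) = -X**3 - X**2*Y - X**2*Z - X*Y**2 + X*Y*Z - 2*X*Z**2 + Y**3 + 3*Z**3.


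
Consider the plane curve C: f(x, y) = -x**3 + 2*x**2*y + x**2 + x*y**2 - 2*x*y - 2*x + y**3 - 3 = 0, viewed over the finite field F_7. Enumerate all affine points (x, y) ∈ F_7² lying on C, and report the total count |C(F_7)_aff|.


Affine F_7-points: {(1, 2), (2, 6), (3, 3), (3, 4)}; count = 4.

For each of the 49 pairs (x, y) ∈ F_7², evaluate f(x, y) mod 7. Record the zeros.
  x = 0: [0↦4, 1↦5, 2↦5, 3↦3, 4↦5, 5↦3, 6↦3]  zeros at y ∈ ∅
  x = 1: [0↦2, 1↦4, 2↦0, 3↦3, 4↦5, 5↦5, 6↦2]  zeros at y ∈ {2}
  x = 2: [0↦3, 1↦3, 2↦6, 3↦4, 4↦3, 5↦2, 6↦0]  zeros at y ∈ {6}
  x = 3: [0↦1, 1↦3, 2↦3, 3↦0, 4↦0, 5↦2, 6↦5]  zeros at y ∈ {3, 4}
  x = 4: [0↦4, 1↦5, 2↦6, 3↦6, 4↦4, 5↦6, 6↦4]  zeros at y ∈ ∅
  x = 5: [0↦6, 1↦3, 2↦2, 3↦2, 4↦2, 5↦1, 6↦5]  zeros at y ∈ ∅
  x = 6: [0↦1, 1↦5, 2↦6, 3↦3, 4↦2, 5↦2, 6↦2]  zeros at y ∈ ∅
Collecting zeros: affine points = {(1, 2), (2, 6), (3, 3), (3, 4)}.
Total count |C(F_7)_aff| = 4.


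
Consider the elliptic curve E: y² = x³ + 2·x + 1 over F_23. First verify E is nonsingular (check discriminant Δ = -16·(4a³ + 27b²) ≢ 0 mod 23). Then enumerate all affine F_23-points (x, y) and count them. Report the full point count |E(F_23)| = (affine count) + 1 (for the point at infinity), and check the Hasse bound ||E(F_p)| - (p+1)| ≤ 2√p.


Affine points = {(0, 1), (0, 22), (1, 2), (1, 21), (2, 6), (2, 17), (4, 2), (4, 21), (7, 6), (7, 17), (8, 0), (9, 9), (9, 14), (10, 3), (10, 20), (13, 4), (13, 19), (14, 6), (14, 17), (15, 5), (15, 18), (16, 9), (16, 14), (17, 7), (17, 16), (18, 2), (18, 21), (21, 9), (21, 14)}; affine count = 29; |E(F_23)| = 30.

Discriminant check: Δ ∝ 4a³ + 27b² = 4·2³ + 27·1² = 4·8 + 27·1 ≡ 13 (mod 23). Nonzero ⇒ E is nonsingular.
For each x ∈ F_23, compute rhs = x³ + 2·x + 1 mod 23, then count y ∈ F_23 with y² ≡ rhs.
  x = 0: rhs = 1, matching y values: 1, 22 (2 points).
  x = 1: rhs = 4, matching y values: 2, 21 (2 points).
  x = 2: rhs = 13, matching y values: 6, 17 (2 points).
  x = 3: rhs = 11, matching y values: none (0 points).
  x = 4: rhs = 4, matching y values: 2, 21 (2 points).
  x = 5: rhs = 21, matching y values: none (0 points).
  x = 6: rhs = 22, matching y values: none (0 points).
  x = 7: rhs = 13, matching y values: 6, 17 (2 points).
  x = 8: rhs = 0, matching y values: 0 (1 points).
  x = 9: rhs = 12, matching y values: 9, 14 (2 points).
  x = 10: rhs = 9, matching y values: 3, 20 (2 points).
  x = 11: rhs = 20, matching y values: none (0 points).
  x = 12: rhs = 5, matching y values: none (0 points).
  x = 13: rhs = 16, matching y values: 4, 19 (2 points).
  x = 14: rhs = 13, matching y values: 6, 17 (2 points).
  x = 15: rhs = 2, matching y values: 5, 18 (2 points).
  x = 16: rhs = 12, matching y values: 9, 14 (2 points).
  x = 17: rhs = 3, matching y values: 7, 16 (2 points).
  x = 18: rhs = 4, matching y values: 2, 21 (2 points).
  x = 19: rhs = 21, matching y values: none (0 points).
  x = 20: rhs = 14, matching y values: none (0 points).
  x = 21: rhs = 12, matching y values: 9, 14 (2 points).
  x = 22: rhs = 21, matching y values: none (0 points).
Total affine count: 29.
Full point count |E(F_23)| = 29 + 1 = 30.
Hasse bound: |30 − (23+1)| = |6| = 6 ≤ 2√23 ≈ 9.5917 ✓.


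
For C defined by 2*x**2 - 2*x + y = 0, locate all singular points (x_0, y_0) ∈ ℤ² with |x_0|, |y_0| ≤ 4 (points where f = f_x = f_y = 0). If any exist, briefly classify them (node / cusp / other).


No singular points in the scanned grid; C is smooth there.

Compute partial derivatives:
  f_x = 4*x - 2.
  f_y = 1.
f_y = 1 is a nonzero constant, so f_y never vanishes: no point (x, y) can satisfy f = f_x = f_y = 0. In particular no (x, y) ∈ {−4, ..., 4}² is singular; the curve is smooth.


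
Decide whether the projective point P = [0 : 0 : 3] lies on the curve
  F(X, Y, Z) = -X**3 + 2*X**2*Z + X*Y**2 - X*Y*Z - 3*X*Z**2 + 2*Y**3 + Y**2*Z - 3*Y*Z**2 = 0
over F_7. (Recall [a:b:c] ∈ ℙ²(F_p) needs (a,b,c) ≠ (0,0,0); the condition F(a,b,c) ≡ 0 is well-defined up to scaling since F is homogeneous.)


F(0,0,3) ≡ 0 (mod 7); P is on the curve.

Evaluate F(0, 0, 3) term-by-term (mod 7).
  -X**3 ↦ -1·0·1·1 = 0
  2*X**2*Z ↦ 2·0·1·3 = 0
  X*Y**2 ↦ 1·0·0·1 = 0
  -X*Y*Z ↦ -1·0·0·3 = 0
  -3*X*Z**2 ↦ -3·0·1·9 = 0
  2*Y**3 ↦ 2·1·0·1 = 0
  Y**2*Z ↦ 1·1·0·3 = 0
  -3*Y*Z**2 ↦ -3·1·0·9 = 0
Sum: F(0, 0, 3) = (0) + (0) + (0) + (0) + (0) + (0) + (0) + (0) = 0.
Reducing mod 7: 0 ≡ 0 (mod 7).
Since F(a, b, c) ≡ 0 (mod 7), P lies on the curve.


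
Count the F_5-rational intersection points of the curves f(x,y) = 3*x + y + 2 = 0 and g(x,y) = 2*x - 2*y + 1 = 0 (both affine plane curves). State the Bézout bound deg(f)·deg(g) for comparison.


Common zeros: {(0, 3)}; count = 1; Bézout bound = 1.

deg(f) = 1, deg(g) = 1, so Bézout bound = 1.
Scan x ∈ F_5. For each x, list the y ∈ F_5 with f(x, y) ≡ 0 and those with g(x, y) ≡ 0 (mod 5); the common zeros in that column are the intersection.
  x = 0: f ≡ 0 at y ∈ {3}; g ≡ 0 at y ∈ {3}; common: {3}.
  x = 1: f ≡ 0 at y ∈ {0}; g ≡ 0 at y ∈ {4}; common: ∅.
  x = 2: f ≡ 0 at y ∈ {2}; g ≡ 0 at y ∈ {0}; common: ∅.
  x = 3: f ≡ 0 at y ∈ {4}; g ≡ 0 at y ∈ {1}; common: ∅.
  x = 4: f ≡ 0 at y ∈ {1}; g ≡ 0 at y ∈ {2}; common: ∅.
Collecting: common zeros = {(0, 3)}, so the count is 1.
Comparison with the Bézout bound: 1 ≤ 1 = deg(f)·deg(g), as expected for curves with no common component (the bound is attained).


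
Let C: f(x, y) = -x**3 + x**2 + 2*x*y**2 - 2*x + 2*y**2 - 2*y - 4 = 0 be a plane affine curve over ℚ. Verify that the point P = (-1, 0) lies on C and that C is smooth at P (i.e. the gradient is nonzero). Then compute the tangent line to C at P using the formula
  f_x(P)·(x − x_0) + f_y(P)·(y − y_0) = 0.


Tangent line at P: -7*x - 2*y - 7 = 0.

Step 1: f(-1, 0) = 0, so P lies on C.
Step 2: partial derivatives
  f_x(x, y) = -3*x**2 + 2*x + 2*y**2 - 2, f_y(x, y) = 4*x*y + 4*y - 2.
  f_x(P) = -7, f_y(P) = -2 (gradient nonzero, so P is smooth).
Step 3: tangent line at P: -7·(x − -1) + -2·(y − 0) = 0.
Expanding: -7*x - 2*y - 7 = 0.


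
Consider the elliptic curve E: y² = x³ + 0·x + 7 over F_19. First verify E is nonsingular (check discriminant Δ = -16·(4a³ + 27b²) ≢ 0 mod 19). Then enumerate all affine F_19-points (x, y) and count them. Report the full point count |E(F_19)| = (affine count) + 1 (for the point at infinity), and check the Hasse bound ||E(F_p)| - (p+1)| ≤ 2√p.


Affine points = {(0, 8), (0, 11), (8, 5), (8, 14), (10, 0), (12, 5), (12, 14), (13, 0), (15, 0), (18, 5), (18, 14)}; affine count = 11; |E(F_19)| = 12.

Discriminant check: Δ ∝ 4a³ + 27b² = 4·0³ + 27·7² = 4·0 + 27·49 ≡ 12 (mod 19). Nonzero ⇒ E is nonsingular.
For each x ∈ F_19, compute rhs = x³ + 0·x + 7 mod 19, then count y ∈ F_19 with y² ≡ rhs.
  x = 0: rhs = 7, matching y values: 8, 11 (2 points).
  x = 1: rhs = 8, matching y values: none (0 points).
  x = 2: rhs = 15, matching y values: none (0 points).
  x = 3: rhs = 15, matching y values: none (0 points).
  x = 4: rhs = 14, matching y values: none (0 points).
  x = 5: rhs = 18, matching y values: none (0 points).
  x = 6: rhs = 14, matching y values: none (0 points).
  x = 7: rhs = 8, matching y values: none (0 points).
  x = 8: rhs = 6, matching y values: 5, 14 (2 points).
  x = 9: rhs = 14, matching y values: none (0 points).
  x = 10: rhs = 0, matching y values: 0 (1 points).
  x = 11: rhs = 8, matching y values: none (0 points).
  x = 12: rhs = 6, matching y values: 5, 14 (2 points).
  x = 13: rhs = 0, matching y values: 0 (1 points).
  x = 14: rhs = 15, matching y values: none (0 points).
  x = 15: rhs = 0, matching y values: 0 (1 points).
  x = 16: rhs = 18, matching y values: none (0 points).
  x = 17: rhs = 18, matching y values: none (0 points).
  x = 18: rhs = 6, matching y values: 5, 14 (2 points).
Total affine count: 11.
Full point count |E(F_19)| = 11 + 1 = 12.
Hasse bound: |12 − (19+1)| = |-8| = 8 ≤ 2√19 ≈ 8.7178 ✓.


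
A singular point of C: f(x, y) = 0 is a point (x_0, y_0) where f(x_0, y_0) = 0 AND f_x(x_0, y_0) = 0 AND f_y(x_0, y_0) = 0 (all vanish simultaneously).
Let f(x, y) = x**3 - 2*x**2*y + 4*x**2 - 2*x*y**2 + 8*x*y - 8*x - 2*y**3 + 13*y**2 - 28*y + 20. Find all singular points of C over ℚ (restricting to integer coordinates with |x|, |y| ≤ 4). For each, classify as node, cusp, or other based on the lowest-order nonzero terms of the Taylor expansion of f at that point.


Singular points: {(0, 2)}; classification: cusp.

Compute partial derivatives:
  f_x = 3*x**2 - 4*x*y + 8*x - 2*y**2 + 8*y - 8.
  f_y = -2*x**2 - 4*x*y + 8*x - 6*y**2 + 26*y - 28.
Scan x_0 ∈ {−4, ..., 4}. For each x_0, f_y(x_0, y) is a polynomial in y; find its integer roots y ∈ {−4, ..., 4}, then test f_x and f at those candidates.
  x = -4: f_y(-4, y) = -6*y**2 + 42*y - 92; no integer root y with |y| ≤ 4.
  x = -3: f_y(-3, y) = -6*y**2 + 38*y - 70; no integer root y with |y| ≤ 4.
  x = -2: f_y(-2, y) = -6*y**2 + 34*y - 52; no integer root y with |y| ≤ 4.
  x = -1: f_y(-1, y) = -6*y**2 + 30*y - 38; no integer root y with |y| ≤ 4.
  x = 0: f_y(0, y) = -6*y**2 + 26*y - 28; vanishes at y ∈ {2}. (0, 2): f_x = 0, f = 0 — SINGULAR.
  x = 1: f_y(1, y) = -6*y**2 + 22*y - 22; no integer root y with |y| ≤ 4.
  x = 2: f_y(2, y) = -6*y**2 + 18*y - 20; no integer root y with |y| ≤ 4.
  x = 3: f_y(3, y) = -6*y**2 + 14*y - 22; no integer root y with |y| ≤ 4.
  x = 4: f_y(4, y) = -6*y**2 + 10*y - 28; no integer root y with |y| ≤ 4.
Only singular point on the grid: (0, 2).
Classify: substitute x = 0 + u, y = 2 + v and expand: f = u**3 - 2*u**2*v - 2*u*v**2 - 2*v**3 + v**2.
No constant or linear terms (consistent with a singular point). Quadratic part: v**2. Cubic part: u**3 - 2*u**2*v - 2*u*v**2 - 2*v**3.
The quadratic part v**2 is a perfect square, so there is a single (double) tangent line v = 0, i.e. y = 2. Restricting the cubic part to that line (v = 0) leaves u**3 ≠ 0, so f is not divisible by v and the branch is v² ≈ -u**3 to lowest order — this is a cusp.
Classification: cusp.


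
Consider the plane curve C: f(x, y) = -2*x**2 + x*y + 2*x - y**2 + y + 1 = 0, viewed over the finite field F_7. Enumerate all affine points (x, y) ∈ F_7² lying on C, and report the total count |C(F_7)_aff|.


Affine F_7-points: {(1, 4), (1, 5), (2, 4), (2, 6), (3, 2), (6, 2), (6, 5)}; count = 7.

For each of the 49 pairs (x, y) ∈ F_7², evaluate f(x, y) mod 7. Record the zeros.
  x = 0: [0↦1, 1↦1, 2↦6, 3↦2, 4↦3, 5↦2, 6↦6]  zeros at y ∈ ∅
  x = 1: [0↦1, 1↦2, 2↦1, 3↦5, 4↦0, 5↦0, 6↦5]  zeros at y ∈ {4, 5}
  x = 2: [0↦4, 1↦6, 2↦6, 3↦4, 4↦0, 5↦1, 6↦0]  zeros at y ∈ {4, 6}
  x = 3: [0↦3, 1↦6, 2↦0, 3↦6, 4↦3, 5↦5, 6↦5]  zeros at y ∈ {2}
  x = 4: [0↦5, 1↦2, 2↦4, 3↦4, 4↦2, 5↦5, 6↦6]  zeros at y ∈ ∅
  x = 5: [0↦3, 1↦1, 2↦4, 3↦5, 4↦4, 5↦1, 6↦3]  zeros at y ∈ ∅
  x = 6: [0↦4, 1↦3, 2↦0, 3↦2, 4↦2, 5↦0, 6↦3]  zeros at y ∈ {2, 5}
Collecting zeros: affine points = {(1, 4), (1, 5), (2, 4), (2, 6), (3, 2), (6, 2), (6, 5)}.
Total count |C(F_7)_aff| = 7.


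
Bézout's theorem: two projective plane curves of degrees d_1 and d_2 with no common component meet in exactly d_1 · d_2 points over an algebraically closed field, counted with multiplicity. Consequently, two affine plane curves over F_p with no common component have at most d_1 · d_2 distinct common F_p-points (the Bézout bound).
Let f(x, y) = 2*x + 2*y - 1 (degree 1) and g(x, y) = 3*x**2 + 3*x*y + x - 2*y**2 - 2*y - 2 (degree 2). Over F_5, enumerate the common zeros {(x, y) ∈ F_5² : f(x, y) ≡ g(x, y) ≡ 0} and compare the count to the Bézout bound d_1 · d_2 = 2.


Common zeros: ∅; count = 0; Bézout bound = 2.

deg(f) = 1, deg(g) = 2, so Bézout bound = 2.
Scan x ∈ F_5. For each x, list the y ∈ F_5 with f(x, y) ≡ 0 and those with g(x, y) ≡ 0 (mod 5); the common zeros in that column are the intersection.
  x = 0: f ≡ 0 at y ∈ {3}; g ≡ 0 at y ∈ ∅; common: ∅.
  x = 1: f ≡ 0 at y ∈ {2}; g ≡ 0 at y ∈ ∅; common: ∅.
  x = 2: f ≡ 0 at y ∈ {1}; g ≡ 0 at y ∈ ∅; common: ∅.
  x = 3: f ≡ 0 at y ∈ {0}; g ≡ 0 at y ∈ ∅; common: ∅.
  x = 4: f ≡ 0 at y ∈ {4}; g ≡ 0 at y ∈ {0}; common: ∅.
Collecting: common zeros = ∅, so the count is 0.
Comparison with the Bézout bound: 0 ≤ 2 = deg(f)·deg(g), as expected for curves with no common component (the affine F_5-count falls short of the bound because intersections may lie at infinity, over extension fields, or carry multiplicity).


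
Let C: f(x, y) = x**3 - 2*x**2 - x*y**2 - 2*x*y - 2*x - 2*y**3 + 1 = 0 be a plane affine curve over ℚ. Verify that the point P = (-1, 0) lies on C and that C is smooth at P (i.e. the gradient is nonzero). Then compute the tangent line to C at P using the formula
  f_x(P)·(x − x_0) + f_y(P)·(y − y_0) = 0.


Tangent line at P: 5*x + 2*y + 5 = 0.

Step 1: f(-1, 0) = 0, so P lies on C.
Step 2: partial derivatives
  f_x(x, y) = 3*x**2 - 4*x - y**2 - 2*y - 2, f_y(x, y) = -2*x*y - 2*x - 6*y**2.
  f_x(P) = 5, f_y(P) = 2 (gradient nonzero, so P is smooth).
Step 3: tangent line at P: 5·(x − -1) + 2·(y − 0) = 0.
Expanding: 5*x + 2*y + 5 = 0.


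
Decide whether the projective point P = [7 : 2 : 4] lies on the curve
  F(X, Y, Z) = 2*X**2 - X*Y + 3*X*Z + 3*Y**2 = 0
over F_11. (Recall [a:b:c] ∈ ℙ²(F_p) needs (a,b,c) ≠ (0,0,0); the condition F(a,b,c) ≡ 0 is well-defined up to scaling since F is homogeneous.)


F(7,2,4) ≡ 4 (mod 11); P is NOT on the curve.

Evaluate F(7, 2, 4) term-by-term (mod 11).
  2*X**2 ↦ 2·49·1·1 = 98
  -X*Y ↦ -1·7·2·1 = -14
  3*X*Z ↦ 3·7·1·4 = 84
  3*Y**2 ↦ 3·1·4·1 = 12
Sum: F(7, 2, 4) = (98) + (-14) + (84) + (12) = 180.
Reducing mod 11: 180 ≡ 4 (mod 11).
Since F(a, b, c) ≡ 4 ≠ 0 (mod 11), P does NOT lie on the curve.


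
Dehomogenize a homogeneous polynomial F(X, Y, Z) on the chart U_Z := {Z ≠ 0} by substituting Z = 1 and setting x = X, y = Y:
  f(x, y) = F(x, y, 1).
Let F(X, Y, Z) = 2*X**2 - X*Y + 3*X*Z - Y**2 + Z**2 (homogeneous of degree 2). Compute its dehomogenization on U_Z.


f(x, y) = 2*x**2 - x*y + 3*x - y**2 + 1

On U_Z we set Z = 1. Each monomial c·X^i·Y^j·Z^k in F becomes c·x^i·y^j·1^k = c·x^i·y^j.
Substituting Z = 1: F(X, Y, 1) = 2*x**2 - x*y + 3*x - y**2 + 1.
Note: deg(f) ≤ deg(F) = 2; strict inequality happens when F is divisible by Z (lost terms).


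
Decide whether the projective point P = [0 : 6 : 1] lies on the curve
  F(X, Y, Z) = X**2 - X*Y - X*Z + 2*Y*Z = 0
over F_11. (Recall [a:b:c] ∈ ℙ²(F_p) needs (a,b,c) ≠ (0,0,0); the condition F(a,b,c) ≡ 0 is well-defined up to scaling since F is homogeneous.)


F(0,6,1) ≡ 1 (mod 11); P is NOT on the curve.

Evaluate F(0, 6, 1) term-by-term (mod 11).
  X**2 ↦ 1·0·1·1 = 0
  -X*Y ↦ -1·0·6·1 = 0
  -X*Z ↦ -1·0·1·1 = 0
  2*Y*Z ↦ 2·1·6·1 = 12
Sum: F(0, 6, 1) = (0) + (0) + (0) + (12) = 12.
Reducing mod 11: 12 ≡ 1 (mod 11).
Since F(a, b, c) ≡ 1 ≠ 0 (mod 11), P does NOT lie on the curve.


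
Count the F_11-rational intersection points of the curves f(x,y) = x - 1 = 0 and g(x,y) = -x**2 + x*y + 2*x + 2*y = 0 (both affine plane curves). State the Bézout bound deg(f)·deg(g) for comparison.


Common zeros: {(1, 7)}; count = 1; Bézout bound = 2.

deg(f) = 1, deg(g) = 2, so Bézout bound = 2.
Scan x ∈ F_11. For each x, list the y ∈ F_11 with f(x, y) ≡ 0 and those with g(x, y) ≡ 0 (mod 11); the common zeros in that column are the intersection.
  x = 0: f ≡ 0 at y ∈ ∅; g ≡ 0 at y ∈ {0}; common: ∅.
  x = 1: f ≡ 0 at y ∈ {0, 1, 2, 3, 4, 5, 6, 7, 8, 9, 10}; g ≡ 0 at y ∈ {7}; common: {7}.
  x = 2: f ≡ 0 at y ∈ ∅; g ≡ 0 at y ∈ {0}; common: ∅.
  x = 3: f ≡ 0 at y ∈ ∅; g ≡ 0 at y ∈ {5}; common: ∅.
  x = 4: f ≡ 0 at y ∈ ∅; g ≡ 0 at y ∈ {5}; common: ∅.
  x = 5: f ≡ 0 at y ∈ ∅; g ≡ 0 at y ∈ {10}; common: ∅.
  x = 6: f ≡ 0 at y ∈ ∅; g ≡ 0 at y ∈ {3}; common: ∅.
  x = 7: f ≡ 0 at y ∈ ∅; g ≡ 0 at y ∈ {10}; common: ∅.
  x = 8: f ≡ 0 at y ∈ ∅; g ≡ 0 at y ∈ {7}; common: ∅.
  x = 9: f ≡ 0 at y ∈ ∅; g ≡ 0 at y ∈ ∅; common: ∅.
  x = 10: f ≡ 0 at y ∈ ∅; g ≡ 0 at y ∈ {3}; common: ∅.
Collecting: common zeros = {(1, 7)}, so the count is 1.
Comparison with the Bézout bound: 1 ≤ 2 = deg(f)·deg(g), as expected for curves with no common component (the affine F_11-count falls short of the bound because intersections may lie at infinity, over extension fields, or carry multiplicity).


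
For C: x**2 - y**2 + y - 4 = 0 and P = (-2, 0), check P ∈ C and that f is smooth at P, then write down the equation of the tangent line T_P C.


Tangent line at P: -4*x + y - 8 = 0.

Step 1: f(-2, 0) = 0, so P lies on C.
Step 2: partial derivatives
  f_x(x, y) = 2*x, f_y(x, y) = 1 - 2*y.
  f_x(P) = -4, f_y(P) = 1 (gradient nonzero, so P is smooth).
Step 3: tangent line at P: -4·(x − -2) + 1·(y − 0) = 0.
Expanding: -4*x + y - 8 = 0.


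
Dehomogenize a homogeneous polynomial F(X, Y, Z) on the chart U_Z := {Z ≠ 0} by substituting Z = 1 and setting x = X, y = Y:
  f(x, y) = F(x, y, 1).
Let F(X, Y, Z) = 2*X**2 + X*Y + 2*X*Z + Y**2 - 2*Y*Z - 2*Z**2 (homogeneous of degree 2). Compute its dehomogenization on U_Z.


f(x, y) = 2*x**2 + x*y + 2*x + y**2 - 2*y - 2

On U_Z we set Z = 1. Each monomial c·X^i·Y^j·Z^k in F becomes c·x^i·y^j·1^k = c·x^i·y^j.
Substituting Z = 1: F(X, Y, 1) = 2*x**2 + x*y + 2*x + y**2 - 2*y - 2.
Note: deg(f) ≤ deg(F) = 2; strict inequality happens when F is divisible by Z (lost terms).


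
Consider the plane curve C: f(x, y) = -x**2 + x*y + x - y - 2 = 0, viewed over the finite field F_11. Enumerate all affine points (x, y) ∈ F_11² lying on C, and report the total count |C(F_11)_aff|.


Affine F_11-points: {(0, 9), (2, 4), (3, 4), (4, 1), (5, 0), (6, 2), (7, 0), (8, 2), (9, 1), (10, 9)}; count = 10.

For each of the 121 pairs (x, y) ∈ F_11², evaluate f(x, y) mod 11. Record the zeros.
  x = 0: [0↦9, 1↦8, 2↦7, 3↦6, 4↦5, 5↦4, 6↦3, 7↦2, 8↦1, 9↦0, 10↦10]  zeros at y ∈ {9}
  x = 1: [0↦9, 1↦9, 2↦9, 3↦9, 4↦9, 5↦9, 6↦9, 7↦9, 8↦9, 9↦9, 10↦9]  zeros at y ∈ ∅
  x = 2: [0↦7, 1↦8, 2↦9, 3↦10, 4↦0, 5↦1, 6↦2, 7↦3, 8↦4, 9↦5, 10↦6]  zeros at y ∈ {4}
  x = 3: [0↦3, 1↦5, 2↦7, 3↦9, 4↦0, 5↦2, 6↦4, 7↦6, 8↦8, 9↦10, 10↦1]  zeros at y ∈ {4}
  x = 4: [0↦8, 1↦0, 2↦3, 3↦6, 4↦9, 5↦1, 6↦4, 7↦7, 8↦10, 9↦2, 10↦5]  zeros at y ∈ {1}
  x = 5: [0↦0, 1↦4, 2↦8, 3↦1, 4↦5, 5↦9, 6↦2, 7↦6, 8↦10, 9↦3, 10↦7]  zeros at y ∈ {0}
  x = 6: [0↦1, 1↦6, 2↦0, 3↦5, 4↦10, 5↦4, 6↦9, 7↦3, 8↦8, 9↦2, 10↦7]  zeros at y ∈ {2}
  x = 7: [0↦0, 1↦6, 2↦1, 3↦7, 4↦2, 5↦8, 6↦3, 7↦9, 8↦4, 9↦10, 10↦5]  zeros at y ∈ {0}
  x = 8: [0↦8, 1↦4, 2↦0, 3↦7, 4↦3, 5↦10, 6↦6, 7↦2, 8↦9, 9↦5, 10↦1]  zeros at y ∈ {2}
  x = 9: [0↦3, 1↦0, 2↦8, 3↦5, 4↦2, 5↦10, 6↦7, 7↦4, 8↦1, 9↦9, 10↦6]  zeros at y ∈ {1}
  x = 10: [0↦7, 1↦5, 2↦3, 3↦1, 4↦10, 5↦8, 6↦6, 7↦4, 8↦2, 9↦0, 10↦9]  zeros at y ∈ {9}
Collecting zeros: affine points = {(0, 9), (2, 4), (3, 4), (4, 1), (5, 0), (6, 2), (7, 0), (8, 2), (9, 1), (10, 9)}.
Total count |C(F_11)_aff| = 10.


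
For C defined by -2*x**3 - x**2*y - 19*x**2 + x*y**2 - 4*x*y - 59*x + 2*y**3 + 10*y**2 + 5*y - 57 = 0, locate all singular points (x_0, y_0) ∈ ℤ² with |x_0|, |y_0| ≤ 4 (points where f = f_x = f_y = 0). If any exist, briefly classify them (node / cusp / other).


Singular points: {(-3, -1)}; classification: cusp.

Compute partial derivatives:
  f_x = -6*x**2 - 2*x*y - 38*x + y**2 - 4*y - 59.
  f_y = -x**2 + 2*x*y - 4*x + 6*y**2 + 20*y + 5.
Scan x_0 ∈ {−4, ..., 4}. For each x_0, f_y(x_0, y) is a polynomial in y; find its integer roots y ∈ {−4, ..., 4}, then test f_x and f at those candidates.
  x = -4: f_y(-4, y) = 6*y**2 + 12*y + 5; no integer root y with |y| ≤ 4.
  x = -3: f_y(-3, y) = 6*y**2 + 14*y + 8; vanishes at y ∈ {-1}. (-3, -1): f_x = 0, f = 0 — SINGULAR.
  x = -2: f_y(-2, y) = 6*y**2 + 16*y + 9; no integer root y with |y| ≤ 4.
  x = -1: f_y(-1, y) = 6*y**2 + 18*y + 8; no integer root y with |y| ≤ 4.
  x = 0: f_y(0, y) = 6*y**2 + 20*y + 5; no integer root y with |y| ≤ 4.
  x = 1: f_y(1, y) = 6*y**2 + 22*y; vanishes at y ∈ {0}. (1, 0): f_x = -103 ≠ 0.
  x = 2: f_y(2, y) = 6*y**2 + 24*y - 7; no integer root y with |y| ≤ 4.
  x = 3: f_y(3, y) = 6*y**2 + 26*y - 16; no integer root y with |y| ≤ 4.
  x = 4: f_y(4, y) = 6*y**2 + 28*y - 27; no integer root y with |y| ≤ 4.
Only singular point on the grid: (-3, -1).
Classify: substitute x = -3 + u, y = -1 + v and expand: f = -2*u**3 - u**2*v + u*v**2 + 2*v**3 + v**2.
No constant or linear terms (consistent with a singular point). Quadratic part: v**2. Cubic part: -2*u**3 - u**2*v + u*v**2 + 2*v**3.
The quadratic part v**2 is a perfect square, so there is a single (double) tangent line v = 0, i.e. y = -1. Restricting the cubic part to that line (v = 0) leaves -2*u**3 ≠ 0, so f is not divisible by v and the branch is v² ≈ 2*u**3 to lowest order — this is a cusp.
Classification: cusp.


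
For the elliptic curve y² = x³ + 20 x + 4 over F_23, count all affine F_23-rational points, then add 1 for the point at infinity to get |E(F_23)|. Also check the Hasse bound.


Affine points = {(0, 2), (0, 21), (1, 5), (1, 18), (2, 11), (2, 12), (6, 8), (6, 15), (7, 2), (7, 21), (8, 3), (8, 20), (9, 4), (9, 19), (10, 10), (10, 13), (13, 0), (16, 2), (16, 21), (17, 6), (17, 17), (18, 3), (18, 20), (20, 3), (20, 20), (21, 5), (21, 18), (22, 11), (22, 12)}; affine count = 29; |E(F_23)| = 30.

Discriminant check: Δ ∝ 4a³ + 27b² = 4·20³ + 27·4² = 4·8000 + 27·16 ≡ 2 (mod 23). Nonzero ⇒ E is nonsingular.
For each x ∈ F_23, compute rhs = x³ + 20·x + 4 mod 23, then count y ∈ F_23 with y² ≡ rhs.
  x = 0: rhs = 4, matching y values: 2, 21 (2 points).
  x = 1: rhs = 2, matching y values: 5, 18 (2 points).
  x = 2: rhs = 6, matching y values: 11, 12 (2 points).
  x = 3: rhs = 22, matching y values: none (0 points).
  x = 4: rhs = 10, matching y values: none (0 points).
  x = 5: rhs = 22, matching y values: none (0 points).
  x = 6: rhs = 18, matching y values: 8, 15 (2 points).
  x = 7: rhs = 4, matching y values: 2, 21 (2 points).
  x = 8: rhs = 9, matching y values: 3, 20 (2 points).
  x = 9: rhs = 16, matching y values: 4, 19 (2 points).
  x = 10: rhs = 8, matching y values: 10, 13 (2 points).
  x = 11: rhs = 14, matching y values: none (0 points).
  x = 12: rhs = 17, matching y values: none (0 points).
  x = 13: rhs = 0, matching y values: 0 (1 points).
  x = 14: rhs = 15, matching y values: none (0 points).
  x = 15: rhs = 22, matching y values: none (0 points).
  x = 16: rhs = 4, matching y values: 2, 21 (2 points).
  x = 17: rhs = 13, matching y values: 6, 17 (2 points).
  x = 18: rhs = 9, matching y values: 3, 20 (2 points).
  x = 19: rhs = 21, matching y values: none (0 points).
  x = 20: rhs = 9, matching y values: 3, 20 (2 points).
  x = 21: rhs = 2, matching y values: 5, 18 (2 points).
  x = 22: rhs = 6, matching y values: 11, 12 (2 points).
Total affine count: 29.
Full point count |E(F_23)| = 29 + 1 = 30.
Hasse bound: |30 − (23+1)| = |6| = 6 ≤ 2√23 ≈ 9.5917 ✓.


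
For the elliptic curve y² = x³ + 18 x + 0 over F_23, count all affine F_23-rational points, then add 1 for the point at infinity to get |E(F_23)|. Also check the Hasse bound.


Affine points = {(0, 0), (3, 9), (3, 14), (5, 10), (5, 13), (6, 5), (6, 18), (7, 3), (7, 20), (8, 9), (8, 14), (12, 9), (12, 14), (13, 4), (13, 19), (14, 11), (14, 12), (19, 5), (19, 18), (21, 5), (21, 18), (22, 2), (22, 21)}; affine count = 23; |E(F_23)| = 24.

Discriminant check: Δ ∝ 4a³ + 27b² = 4·18³ + 27·0² = 4·5832 + 27·0 ≡ 6 (mod 23). Nonzero ⇒ E is nonsingular.
For each x ∈ F_23, compute rhs = x³ + 18·x + 0 mod 23, then count y ∈ F_23 with y² ≡ rhs.
  x = 0: rhs = 0, matching y values: 0 (1 points).
  x = 1: rhs = 19, matching y values: none (0 points).
  x = 2: rhs = 21, matching y values: none (0 points).
  x = 3: rhs = 12, matching y values: 9, 14 (2 points).
  x = 4: rhs = 21, matching y values: none (0 points).
  x = 5: rhs = 8, matching y values: 10, 13 (2 points).
  x = 6: rhs = 2, matching y values: 5, 18 (2 points).
  x = 7: rhs = 9, matching y values: 3, 20 (2 points).
  x = 8: rhs = 12, matching y values: 9, 14 (2 points).
  x = 9: rhs = 17, matching y values: none (0 points).
  x = 10: rhs = 7, matching y values: none (0 points).
  x = 11: rhs = 11, matching y values: none (0 points).
  x = 12: rhs = 12, matching y values: 9, 14 (2 points).
  x = 13: rhs = 16, matching y values: 4, 19 (2 points).
  x = 14: rhs = 6, matching y values: 11, 12 (2 points).
  x = 15: rhs = 11, matching y values: none (0 points).
  x = 16: rhs = 14, matching y values: none (0 points).
  x = 17: rhs = 21, matching y values: none (0 points).
  x = 18: rhs = 15, matching y values: none (0 points).
  x = 19: rhs = 2, matching y values: 5, 18 (2 points).
  x = 20: rhs = 11, matching y values: none (0 points).
  x = 21: rhs = 2, matching y values: 5, 18 (2 points).
  x = 22: rhs = 4, matching y values: 2, 21 (2 points).
Total affine count: 23.
Full point count |E(F_23)| = 23 + 1 = 24.
Hasse bound: |24 − (23+1)| = |0| = 0 ≤ 2√23 ≈ 9.5917 ✓.


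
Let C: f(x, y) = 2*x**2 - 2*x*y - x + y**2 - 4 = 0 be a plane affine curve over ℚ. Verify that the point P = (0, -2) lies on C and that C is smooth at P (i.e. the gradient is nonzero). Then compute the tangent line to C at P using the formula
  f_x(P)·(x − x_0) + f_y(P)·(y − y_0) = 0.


Tangent line at P: 3*x - 4*y - 8 = 0.

Step 1: f(0, -2) = 0, so P lies on C.
Step 2: partial derivatives
  f_x(x, y) = 4*x - 2*y - 1, f_y(x, y) = -2*x + 2*y.
  f_x(P) = 3, f_y(P) = -4 (gradient nonzero, so P is smooth).
Step 3: tangent line at P: 3·(x − 0) + -4·(y − -2) = 0.
Expanding: 3*x - 4*y - 8 = 0.


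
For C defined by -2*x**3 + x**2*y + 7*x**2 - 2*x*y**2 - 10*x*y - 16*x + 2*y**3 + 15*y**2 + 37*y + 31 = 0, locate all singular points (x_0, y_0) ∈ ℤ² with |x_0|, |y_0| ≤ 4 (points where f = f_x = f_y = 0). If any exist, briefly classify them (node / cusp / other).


Singular points: {(1, -2)}; classification: node.

Compute partial derivatives:
  f_x = -6*x**2 + 2*x*y + 14*x - 2*y**2 - 10*y - 16.
  f_y = x**2 - 4*x*y - 10*x + 6*y**2 + 30*y + 37.
Scan x_0 ∈ {−4, ..., 4}. For each x_0, f_y(x_0, y) is a polynomial in y; find its integer roots y ∈ {−4, ..., 4}, then test f_x and f at those candidates.
  x = -4: f_y(-4, y) = 6*y**2 + 46*y + 93; no integer root y with |y| ≤ 4.
  x = -3: f_y(-3, y) = 6*y**2 + 42*y + 76; no integer root y with |y| ≤ 4.
  x = -2: f_y(-2, y) = 6*y**2 + 38*y + 61; no integer root y with |y| ≤ 4.
  x = -1: f_y(-1, y) = 6*y**2 + 34*y + 48; vanishes at y ∈ {-3}. (-1, -3): f_x = -18 ≠ 0.
  x = 0: f_y(0, y) = 6*y**2 + 30*y + 37; no integer root y with |y| ≤ 4.
  x = 1: f_y(1, y) = 6*y**2 + 26*y + 28; vanishes at y ∈ {-2}. (1, -2): f_x = 0, f = 0 — SINGULAR.
  x = 2: f_y(2, y) = 6*y**2 + 22*y + 21; no integer root y with |y| ≤ 4.
  x = 3: f_y(3, y) = 6*y**2 + 18*y + 16; no integer root y with |y| ≤ 4.
  x = 4: f_y(4, y) = 6*y**2 + 14*y + 13; no integer root y with |y| ≤ 4.
Only singular point on the grid: (1, -2).
Classify: substitute x = 1 + u, y = -2 + v and expand: f = -2*u**3 + u**2*v - u**2 - 2*u*v**2 + 2*v**3 + v**2.
No constant or linear terms (consistent with a singular point). Quadratic part: -u**2 + v**2. Cubic part: -2*u**3 + u**2*v - 2*u*v**2 + 2*v**3.
The quadratic part v**2 - u**2 = (v − u)(v + u) splits into two distinct linear factors, so there are two distinct tangent lines y − -2 = ±(x − 1) — this is a node (ordinary double point).
Classification: node.


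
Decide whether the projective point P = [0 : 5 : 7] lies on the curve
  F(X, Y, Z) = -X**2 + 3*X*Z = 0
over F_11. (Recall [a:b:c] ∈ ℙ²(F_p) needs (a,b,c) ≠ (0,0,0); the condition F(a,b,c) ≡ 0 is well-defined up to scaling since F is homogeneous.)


F(0,5,7) ≡ 0 (mod 11); P is on the curve.

Evaluate F(0, 5, 7) term-by-term (mod 11).
  -X**2 ↦ -1·0·1·1 = 0
  3*X*Z ↦ 3·0·1·7 = 0
Sum: F(0, 5, 7) = (0) + (0) = 0.
Reducing mod 11: 0 ≡ 0 (mod 11).
Since F(a, b, c) ≡ 0 (mod 11), P lies on the curve.


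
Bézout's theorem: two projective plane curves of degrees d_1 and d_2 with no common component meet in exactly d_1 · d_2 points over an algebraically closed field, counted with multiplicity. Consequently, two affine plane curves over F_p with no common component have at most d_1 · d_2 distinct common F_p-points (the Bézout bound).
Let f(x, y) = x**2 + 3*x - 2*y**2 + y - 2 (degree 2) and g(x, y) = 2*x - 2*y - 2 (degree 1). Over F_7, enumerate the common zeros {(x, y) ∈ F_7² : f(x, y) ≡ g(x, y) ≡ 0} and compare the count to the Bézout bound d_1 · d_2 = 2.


Common zeros: {(2, 1), (6, 5)}; count = 2; Bézout bound = 2.

deg(f) = 2, deg(g) = 1, so Bézout bound = 2.
Scan x ∈ F_7. For each x, list the y ∈ F_7 with f(x, y) ≡ 0 and those with g(x, y) ≡ 0 (mod 7); the common zeros in that column are the intersection.
  x = 0: f ≡ 0 at y ∈ ∅; g ≡ 0 at y ∈ {6}; common: ∅.
  x = 1: f ≡ 0 at y ∈ ∅; g ≡ 0 at y ∈ {0}; common: ∅.
  x = 2: f ≡ 0 at y ∈ {1, 3}; g ≡ 0 at y ∈ {1}; common: {1}.
  x = 3: f ≡ 0 at y ∈ ∅; g ≡ 0 at y ∈ {2}; common: ∅.
  x = 4: f ≡ 0 at y ∈ ∅; g ≡ 0 at y ∈ {3}; common: ∅.
  x = 5: f ≡ 0 at y ∈ {5, 6}; g ≡ 0 at y ∈ {4}; common: ∅.
  x = 6: f ≡ 0 at y ∈ {5, 6}; g ≡ 0 at y ∈ {5}; common: {5}.
Collecting: common zeros = {(2, 1), (6, 5)}, so the count is 2.
Comparison with the Bézout bound: 2 ≤ 2 = deg(f)·deg(g), as expected for curves with no common component (the bound is attained).


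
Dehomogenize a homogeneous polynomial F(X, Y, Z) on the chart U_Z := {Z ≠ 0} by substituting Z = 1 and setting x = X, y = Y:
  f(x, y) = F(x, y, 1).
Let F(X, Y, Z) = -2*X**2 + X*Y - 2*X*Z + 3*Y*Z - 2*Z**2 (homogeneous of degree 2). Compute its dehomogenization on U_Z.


f(x, y) = -2*x**2 + x*y - 2*x + 3*y - 2

On U_Z we set Z = 1. Each monomial c·X^i·Y^j·Z^k in F becomes c·x^i·y^j·1^k = c·x^i·y^j.
Substituting Z = 1: F(X, Y, 1) = -2*x**2 + x*y - 2*x + 3*y - 2.
Note: deg(f) ≤ deg(F) = 2; strict inequality happens when F is divisible by Z (lost terms).


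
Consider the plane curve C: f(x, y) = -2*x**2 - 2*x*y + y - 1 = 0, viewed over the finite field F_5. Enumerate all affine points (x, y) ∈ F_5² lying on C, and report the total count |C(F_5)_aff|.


Affine F_5-points: {(0, 1), (1, 2), (2, 2), (4, 1)}; count = 4.

For each of the 25 pairs (x, y) ∈ F_5², evaluate f(x, y) mod 5. Record the zeros.
  x = 0: [0↦4, 1↦0, 2↦1, 3↦2, 4↦3]  zeros at y ∈ {1}
  x = 1: [0↦2, 1↦1, 2↦0, 3↦4, 4↦3]  zeros at y ∈ {2}
  x = 2: [0↦1, 1↦3, 2↦0, 3↦2, 4↦4]  zeros at y ∈ {2}
  x = 3: [0↦1, 1↦1, 2↦1, 3↦1, 4↦1]  zeros at y ∈ ∅
  x = 4: [0↦2, 1↦0, 2↦3, 3↦1, 4↦4]  zeros at y ∈ {1}
Collecting zeros: affine points = {(0, 1), (1, 2), (2, 2), (4, 1)}.
Total count |C(F_5)_aff| = 4.


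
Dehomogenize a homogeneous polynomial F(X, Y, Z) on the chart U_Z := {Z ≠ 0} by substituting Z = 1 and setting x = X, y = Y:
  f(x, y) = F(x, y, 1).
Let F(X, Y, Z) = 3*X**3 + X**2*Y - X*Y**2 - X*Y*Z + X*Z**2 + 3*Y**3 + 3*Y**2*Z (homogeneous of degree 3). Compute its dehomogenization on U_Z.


f(x, y) = 3*x**3 + x**2*y - x*y**2 - x*y + x + 3*y**3 + 3*y**2

On U_Z we set Z = 1. Each monomial c·X^i·Y^j·Z^k in F becomes c·x^i·y^j·1^k = c·x^i·y^j.
Substituting Z = 1: F(X, Y, 1) = 3*x**3 + x**2*y - x*y**2 - x*y + x + 3*y**3 + 3*y**2.
Note: deg(f) ≤ deg(F) = 3; strict inequality happens when F is divisible by Z (lost terms).


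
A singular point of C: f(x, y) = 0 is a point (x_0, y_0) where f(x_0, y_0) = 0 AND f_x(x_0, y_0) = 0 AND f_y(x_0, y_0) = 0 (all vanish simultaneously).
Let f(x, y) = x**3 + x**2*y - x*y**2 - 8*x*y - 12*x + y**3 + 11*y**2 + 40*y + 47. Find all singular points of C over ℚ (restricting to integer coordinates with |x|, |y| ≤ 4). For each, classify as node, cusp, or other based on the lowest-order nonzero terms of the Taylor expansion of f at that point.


Singular points: {(1, -3)}; classification: cusp.

Compute partial derivatives:
  f_x = 3*x**2 + 2*x*y - y**2 - 8*y - 12.
  f_y = x**2 - 2*x*y - 8*x + 3*y**2 + 22*y + 40.
Scan x_0 ∈ {−4, ..., 4}. For each x_0, f_y(x_0, y) is a polynomial in y; find its integer roots y ∈ {−4, ..., 4}, then test f_x and f at those candidates.
  x = -4: f_y(-4, y) = 3*y**2 + 30*y + 88; no integer root y with |y| ≤ 4.
  x = -3: f_y(-3, y) = 3*y**2 + 28*y + 73; no integer root y with |y| ≤ 4.
  x = -2: f_y(-2, y) = 3*y**2 + 26*y + 60; no integer root y with |y| ≤ 4.
  x = -1: f_y(-1, y) = 3*y**2 + 24*y + 49; no integer root y with |y| ≤ 4.
  x = 0: f_y(0, y) = 3*y**2 + 22*y + 40; vanishes at y ∈ {-4}. (0, -4): f_x = 4 ≠ 0.
  x = 1: f_y(1, y) = 3*y**2 + 20*y + 33; vanishes at y ∈ {-3}. (1, -3): f_x = 0, f = 0 — SINGULAR.
  x = 2: f_y(2, y) = 3*y**2 + 18*y + 28; no integer root y with |y| ≤ 4.
  x = 3: f_y(3, y) = 3*y**2 + 16*y + 25; no integer root y with |y| ≤ 4.
  x = 4: f_y(4, y) = 3*y**2 + 14*y + 24; no integer root y with |y| ≤ 4.
Only singular point on the grid: (1, -3).
Classify: substitute x = 1 + u, y = -3 + v and expand: f = u**3 + u**2*v - u*v**2 + v**3 + v**2.
No constant or linear terms (consistent with a singular point). Quadratic part: v**2. Cubic part: u**3 + u**2*v - u*v**2 + v**3.
The quadratic part v**2 is a perfect square, so there is a single (double) tangent line v = 0, i.e. y = -3. Restricting the cubic part to that line (v = 0) leaves u**3 ≠ 0, so f is not divisible by v and the branch is v² ≈ -u**3 to lowest order — this is a cusp.
Classification: cusp.
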